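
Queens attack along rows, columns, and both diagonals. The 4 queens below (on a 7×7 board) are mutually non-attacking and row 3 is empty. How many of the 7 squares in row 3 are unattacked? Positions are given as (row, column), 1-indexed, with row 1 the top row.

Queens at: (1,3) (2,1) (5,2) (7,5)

2

(1,3) attacks row 3 at column 3 and diagonals 1, 5.
(2,1) attacks row 3 at column 1 and diagonals 2.
(5,2) attacks row 3 at column 2 and diagonals 4.
(7,5) attacks row 3 at column 5 and diagonals 1.
Attacked columns: {1, 2, 3, 4, 5}. Safe: {6, 7}.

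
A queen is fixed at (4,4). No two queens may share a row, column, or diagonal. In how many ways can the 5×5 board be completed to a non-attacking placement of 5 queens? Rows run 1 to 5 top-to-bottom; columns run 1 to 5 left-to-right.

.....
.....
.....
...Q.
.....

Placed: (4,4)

2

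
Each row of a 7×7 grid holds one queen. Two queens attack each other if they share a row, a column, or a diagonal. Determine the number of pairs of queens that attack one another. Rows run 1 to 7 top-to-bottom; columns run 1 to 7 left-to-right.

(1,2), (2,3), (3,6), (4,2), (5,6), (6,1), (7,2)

Same column: (1,2)–(4,2) (column 2); (1,2)–(7,2) (column 2); (3,6)–(5,6) (column 6); (4,2)–(7,2) (column 2).
Same diagonal: (1,2)–(2,3) (|1−2| = |2−3| = 1); (1,2)–(5,6) (|1−5| = |2−6| = 4); (2,3)–(5,6) (|2−5| = |3−6| = 3); (3,6)–(7,2) (|3−7| = |6−2| = 4); (6,1)–(7,2) (|6−7| = |1−2| = 1).
Total attacking pairs: 9.

9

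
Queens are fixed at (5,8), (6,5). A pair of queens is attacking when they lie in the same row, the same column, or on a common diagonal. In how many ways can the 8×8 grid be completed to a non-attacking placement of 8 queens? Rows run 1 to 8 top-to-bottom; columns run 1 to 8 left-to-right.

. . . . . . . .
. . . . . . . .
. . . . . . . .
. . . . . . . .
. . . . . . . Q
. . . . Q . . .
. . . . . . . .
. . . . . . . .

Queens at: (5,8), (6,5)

6

Branch on row 1: col 1 → 0; col 2 → 1; col 3 → 2; col 6 → 1; col 7 → 2.
Sum: 0 + 1 + 2 + 1 + 2 = 6.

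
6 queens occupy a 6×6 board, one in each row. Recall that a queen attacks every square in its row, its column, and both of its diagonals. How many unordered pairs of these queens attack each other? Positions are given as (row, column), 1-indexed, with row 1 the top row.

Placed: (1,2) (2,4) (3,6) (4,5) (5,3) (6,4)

Same column: (2,4)–(6,4) (column 4).
Same diagonal: (1,2)–(4,5) (|1−4| = |2−5| = 3); (3,6)–(4,5) (|3−4| = |6−5| = 1); (5,3)–(6,4) (|5−6| = |3−4| = 1).
Total attacking pairs: 4.

4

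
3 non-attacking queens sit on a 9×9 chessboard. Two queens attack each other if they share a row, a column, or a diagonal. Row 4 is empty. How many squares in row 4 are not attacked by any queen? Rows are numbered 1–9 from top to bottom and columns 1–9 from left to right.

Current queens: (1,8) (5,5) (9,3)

4

(1,8) attacks row 4 at column 8 and diagonals 5.
(5,5) attacks row 4 at column 5 and diagonals 4, 6.
(9,3) attacks row 4 at column 3 and diagonals 8.
Attacked columns: {3, 4, 5, 6, 8}. Safe: {1, 2, 7, 9}.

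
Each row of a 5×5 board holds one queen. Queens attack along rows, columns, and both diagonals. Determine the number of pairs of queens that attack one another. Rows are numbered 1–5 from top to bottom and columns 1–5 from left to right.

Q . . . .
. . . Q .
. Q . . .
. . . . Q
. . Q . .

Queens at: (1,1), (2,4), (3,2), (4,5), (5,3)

0

All columns are distinct and no two queens satisfy |Δrow| = |Δcol|, so no pair attacks.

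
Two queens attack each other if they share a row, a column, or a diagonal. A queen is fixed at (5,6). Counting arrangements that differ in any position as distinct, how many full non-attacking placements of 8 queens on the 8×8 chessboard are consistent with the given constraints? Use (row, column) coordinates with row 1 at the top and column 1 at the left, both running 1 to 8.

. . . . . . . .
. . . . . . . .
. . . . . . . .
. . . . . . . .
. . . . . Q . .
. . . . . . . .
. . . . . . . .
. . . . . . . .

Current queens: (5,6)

12

Branch on row 1: col 1 → 0; col 3 → 2; col 4 → 6; col 5 → 0; col 7 → 3; col 8 → 1.
Sum: 0 + 2 + 6 + 0 + 3 + 1 = 12.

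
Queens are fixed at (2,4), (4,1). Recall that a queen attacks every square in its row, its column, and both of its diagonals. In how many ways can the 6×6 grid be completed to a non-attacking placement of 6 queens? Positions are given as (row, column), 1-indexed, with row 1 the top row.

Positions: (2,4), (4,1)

Branch on row 1: col 2 → 1; col 6 → 0.
Sum: 1 + 0 = 1.

1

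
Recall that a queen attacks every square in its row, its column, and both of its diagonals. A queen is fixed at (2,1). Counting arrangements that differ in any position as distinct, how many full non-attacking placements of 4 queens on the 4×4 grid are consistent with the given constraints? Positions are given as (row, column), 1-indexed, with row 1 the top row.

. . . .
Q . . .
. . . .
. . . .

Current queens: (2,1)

Branch on row 1: col 3 → 1; col 4 → 0.
Sum: 1 + 0 = 1.

1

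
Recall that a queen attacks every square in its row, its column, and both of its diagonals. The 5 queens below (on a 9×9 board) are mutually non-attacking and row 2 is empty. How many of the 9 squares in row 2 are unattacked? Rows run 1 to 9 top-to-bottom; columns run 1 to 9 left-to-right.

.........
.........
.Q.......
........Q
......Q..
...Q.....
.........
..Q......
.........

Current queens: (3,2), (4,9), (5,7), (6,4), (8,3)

2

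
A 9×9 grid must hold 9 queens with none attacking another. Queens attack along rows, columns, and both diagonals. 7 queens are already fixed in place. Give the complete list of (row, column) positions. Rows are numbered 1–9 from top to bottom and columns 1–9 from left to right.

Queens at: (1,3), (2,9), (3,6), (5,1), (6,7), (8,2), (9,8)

Row 4: attacked by (1,3)→{3,6}; (2,9)→{7,9}; (3,6)→{5,6,7}; (5,1)→{1,2}; (6,7)→{5,7,9}; (8,2)→{2,6}; (9,8)→{3,8}. Safe: 4. Place at column 4.
Row 7: attacked by (1,3)→{3,9}; (2,9)→{4,9}; (3,6)→{2,6}; (4,4)→{1,4,7}; (5,1)→{1,3}; (6,7)→{6,7,8}; (8,2)→{1,2,3}; (9,8)→{6,8}. Safe: 5. Place at column 5.
Columns [3, 9, 6, 4, 1, 7, 5, 2, 8], r−c [-2, -7, -3, 0, 4, -1, 2, 6, 1], r+c [4, 11, 9, 8, 6, 13, 12, 10, 17] are all distinct, so no two queens attack.

(1,3) (2,9) (3,6) (4,4) (5,1) (6,7) (7,5) (8,2) (9,8)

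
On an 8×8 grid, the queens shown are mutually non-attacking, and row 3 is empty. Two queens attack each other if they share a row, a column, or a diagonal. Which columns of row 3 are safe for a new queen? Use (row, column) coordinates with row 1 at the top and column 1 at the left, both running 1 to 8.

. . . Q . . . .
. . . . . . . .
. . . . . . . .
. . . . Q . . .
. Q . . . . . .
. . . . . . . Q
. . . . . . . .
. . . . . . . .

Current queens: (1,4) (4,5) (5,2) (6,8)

columns 1, 3, 7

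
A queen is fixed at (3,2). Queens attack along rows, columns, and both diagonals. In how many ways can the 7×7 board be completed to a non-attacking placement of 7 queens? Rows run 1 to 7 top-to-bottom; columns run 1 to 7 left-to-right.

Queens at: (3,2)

6

Branch on row 1: col 1 → 1; col 3 → 2; col 5 → 2; col 6 → 1; col 7 → 0.
Sum: 1 + 2 + 2 + 1 + 0 = 6.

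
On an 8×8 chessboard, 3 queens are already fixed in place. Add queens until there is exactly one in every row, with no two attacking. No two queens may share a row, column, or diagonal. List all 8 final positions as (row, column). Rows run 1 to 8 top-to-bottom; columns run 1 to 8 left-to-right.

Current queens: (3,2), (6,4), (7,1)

(1,3) (2,7) (3,2) (4,8) (5,6) (6,4) (7,1) (8,5)

Row 1: attacked by (3,2)→{2,4}; (6,4)→{4}; (7,1)→{1,7}. Safe: 3, 5, 6, 8. Place at column 3.
Row 2: attacked by (1,3)→{2,3,4}; (3,2)→{1,2,3}; (6,4)→{4,8}; (7,1)→{1,6}. Safe: 5, 7. Place at column 7.
Row 4: attacked by (1,3)→{3,6}; (2,7)→{5,7}; (3,2)→{1,2,3}; (6,4)→{2,4,6}; (7,1)→{1,4}. Safe: 8. Place at column 8.
Row 5: attacked by (1,3)→{3,7}; (2,7)→{4,7}; (3,2)→{2,4}; (4,8)→{7,8}; (6,4)→{3,4,5}; (7,1)→{1,3}. Safe: 6. Place at column 6.
Row 8: attacked by (1,3)→{3}; (2,7)→{1,7}; (3,2)→{2,7}; (4,8)→{4,8}; (5,6)→{3,6}; (6,4)→{2,4,6}; (7,1)→{1,2}. Safe: 5. Place at column 5.
Columns [3, 7, 2, 8, 6, 4, 1, 5], r−c [-2, -5, 1, -4, -1, 2, 6, 3], r+c [4, 9, 5, 12, 11, 10, 8, 13] are all distinct, so no two queens attack.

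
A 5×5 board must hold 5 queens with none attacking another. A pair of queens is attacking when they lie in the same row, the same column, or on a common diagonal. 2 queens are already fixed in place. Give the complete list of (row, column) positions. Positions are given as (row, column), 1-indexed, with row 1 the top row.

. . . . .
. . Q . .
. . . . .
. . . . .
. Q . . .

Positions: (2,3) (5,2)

Row 1: attacked by (2,3)→{2,3,4}; (5,2)→{2}. Safe: 1, 5. Place at column 5.
Row 3: attacked by (1,5)→{3,5}; (2,3)→{2,3,4}; (5,2)→{2,4}. Safe: 1. Place at column 1.
Row 4: attacked by (1,5)→{2,5}; (2,3)→{1,3,5}; (3,1)→{1,2}; (5,2)→{1,2,3}. Safe: 4. Place at column 4.
Columns [5, 3, 1, 4, 2], r−c [-4, -1, 2, 0, 3], r+c [6, 5, 4, 8, 7] are all distinct, so no two queens attack.

(1,5) (2,3) (3,1) (4,4) (5,2)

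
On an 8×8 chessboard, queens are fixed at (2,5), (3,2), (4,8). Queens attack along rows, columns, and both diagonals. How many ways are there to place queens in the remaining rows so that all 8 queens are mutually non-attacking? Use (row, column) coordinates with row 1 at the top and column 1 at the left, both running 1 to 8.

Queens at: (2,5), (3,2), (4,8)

2

Branch on row 1: col 1 → 0; col 3 → 2; col 7 → 0.
Sum: 0 + 2 + 0 = 2.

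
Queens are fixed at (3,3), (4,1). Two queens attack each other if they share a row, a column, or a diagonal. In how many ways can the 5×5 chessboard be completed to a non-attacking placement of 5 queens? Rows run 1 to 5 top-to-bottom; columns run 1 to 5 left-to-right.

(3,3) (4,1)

1

Branch on row 1: col 2 → 1.
Sum: 1 = 1.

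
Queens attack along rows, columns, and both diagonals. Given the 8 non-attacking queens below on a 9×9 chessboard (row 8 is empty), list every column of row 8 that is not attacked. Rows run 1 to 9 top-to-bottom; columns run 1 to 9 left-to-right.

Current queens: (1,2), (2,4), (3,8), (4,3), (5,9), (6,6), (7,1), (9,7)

columns 5

(1,2) attacks row 8 at column 2 and diagonals 9.
(2,4) attacks row 8 at column 4.
(3,8) attacks row 8 at column 8 and diagonals 3.
(4,3) attacks row 8 at column 3 and diagonals 7.
(5,9) attacks row 8 at column 9 and diagonals 6.
(6,6) attacks row 8 at column 6 and diagonals 4, 8.
(7,1) attacks row 8 at column 1 and diagonals 2.
(9,7) attacks row 8 at column 7 and diagonals 6, 8.
Attacked columns: {1, 2, 3, 4, 6, 7, 8, 9}. Safe: {5}.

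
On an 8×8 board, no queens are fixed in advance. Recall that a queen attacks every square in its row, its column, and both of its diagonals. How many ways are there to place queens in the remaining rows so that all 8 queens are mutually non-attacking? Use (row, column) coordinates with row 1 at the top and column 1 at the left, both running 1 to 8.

Branch on row 1: col 1 → 4; col 2 → 8; col 3 → 16; col 4 → 18; col 5 → 18; col 6 → 16; col 7 → 8; col 8 → 4.
Sum: 4 + 8 + 16 + 18 + 18 + 16 + 8 + 4 = 92.
(This is the classic 8-queens count.)

92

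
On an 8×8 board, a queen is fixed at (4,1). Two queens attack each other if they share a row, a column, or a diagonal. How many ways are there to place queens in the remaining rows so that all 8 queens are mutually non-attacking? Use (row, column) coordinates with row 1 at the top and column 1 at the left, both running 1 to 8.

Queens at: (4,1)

Branch on row 1: col 2 → 2; col 3 → 4; col 5 → 5; col 6 → 4; col 7 → 2; col 8 → 1.
Sum: 2 + 4 + 5 + 4 + 2 + 1 = 18.

18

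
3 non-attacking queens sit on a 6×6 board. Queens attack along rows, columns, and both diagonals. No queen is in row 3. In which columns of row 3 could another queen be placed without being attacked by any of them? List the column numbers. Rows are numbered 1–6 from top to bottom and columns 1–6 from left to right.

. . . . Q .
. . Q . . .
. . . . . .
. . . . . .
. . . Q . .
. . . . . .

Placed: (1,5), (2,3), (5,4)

(1,5) attacks row 3 at column 5 and diagonals 3.
(2,3) attacks row 3 at column 3 and diagonals 2, 4.
(5,4) attacks row 3 at column 4 and diagonals 2, 6.
Attacked columns: {2, 3, 4, 5, 6}. Safe: {1}.

columns 1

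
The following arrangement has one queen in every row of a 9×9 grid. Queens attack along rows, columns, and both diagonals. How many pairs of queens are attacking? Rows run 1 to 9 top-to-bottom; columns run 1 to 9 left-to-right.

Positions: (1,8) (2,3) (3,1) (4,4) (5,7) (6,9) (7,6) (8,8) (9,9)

Same column: (1,8)–(8,8) (column 8); (6,9)–(9,9) (column 9).
Same diagonal: (4,4)–(8,8) (|4−8| = |4−8| = 4); (4,4)–(9,9) (|4−9| = |4−9| = 5); (8,8)–(9,9) (|8−9| = |8−9| = 1).
Total attacking pairs: 5.

5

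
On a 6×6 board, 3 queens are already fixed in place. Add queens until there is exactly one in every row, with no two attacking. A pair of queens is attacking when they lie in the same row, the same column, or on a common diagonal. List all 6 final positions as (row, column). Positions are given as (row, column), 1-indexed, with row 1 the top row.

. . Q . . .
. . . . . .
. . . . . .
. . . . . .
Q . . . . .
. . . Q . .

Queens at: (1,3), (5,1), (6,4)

Row 2: attacked by (1,3)→{2,3,4}; (5,1)→{1,4}; (6,4)→{4}. Safe: 5, 6. Place at column 6.
Row 3: attacked by (1,3)→{1,3,5}; (2,6)→{5,6}; (5,1)→{1,3}; (6,4)→{1,4}. Safe: 2. Place at column 2.
Row 4: attacked by (1,3)→{3,6}; (2,6)→{4,6}; (3,2)→{1,2,3}; (5,1)→{1,2}; (6,4)→{2,4,6}. Safe: 5. Place at column 5.
Columns [3, 6, 2, 5, 1, 4], r−c [-2, -4, 1, -1, 4, 2], r+c [4, 8, 5, 9, 6, 10] are all distinct, so no two queens attack.

(1,3) (2,6) (3,2) (4,5) (5,1) (6,4)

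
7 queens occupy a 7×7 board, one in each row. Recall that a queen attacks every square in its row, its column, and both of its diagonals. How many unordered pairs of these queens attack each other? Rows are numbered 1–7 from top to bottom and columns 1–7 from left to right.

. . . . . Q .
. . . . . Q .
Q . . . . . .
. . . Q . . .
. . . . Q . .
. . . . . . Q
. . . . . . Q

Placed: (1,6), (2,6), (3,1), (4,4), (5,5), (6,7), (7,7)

6

Same column: (1,6)–(2,6) (column 6); (6,7)–(7,7) (column 7).
Same diagonal: (2,6)–(4,4) (|2−4| = |6−4| = 2); (4,4)–(5,5) (|4−5| = |4−5| = 1); (4,4)–(7,7) (|4−7| = |4−7| = 3); (5,5)–(7,7) (|5−7| = |5−7| = 2).
Total attacking pairs: 6.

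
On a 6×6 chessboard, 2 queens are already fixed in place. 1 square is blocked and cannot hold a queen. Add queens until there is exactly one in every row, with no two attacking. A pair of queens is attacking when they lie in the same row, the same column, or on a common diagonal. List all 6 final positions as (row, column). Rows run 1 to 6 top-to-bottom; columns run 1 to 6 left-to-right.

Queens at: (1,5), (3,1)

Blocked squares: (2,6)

(1,5) (2,3) (3,1) (4,6) (5,4) (6,2)

Row 2: attacked by (1,5)→{4,5,6}; (3,1)→{1,2}. Blocked: 6. Safe: 3. Place at column 3.
Row 4: attacked by (1,5)→{2,5}; (2,3)→{1,3,5}; (3,1)→{1,2}. Safe: 4, 6. Place at column 6.
Row 5: attacked by (1,5)→{1,5}; (2,3)→{3,6}; (3,1)→{1,3}; (4,6)→{5,6}. Safe: 2, 4. Place at column 4.
Row 6: attacked by (1,5)→{5}; (2,3)→{3}; (3,1)→{1,4}; (4,6)→{4,6}; (5,4)→{3,4,5}. Safe: 2. Place at column 2.
Columns [5, 3, 1, 6, 4, 2], r−c [-4, -1, 2, -2, 1, 4], r+c [6, 5, 4, 10, 9, 8] are all distinct, so no two queens attack.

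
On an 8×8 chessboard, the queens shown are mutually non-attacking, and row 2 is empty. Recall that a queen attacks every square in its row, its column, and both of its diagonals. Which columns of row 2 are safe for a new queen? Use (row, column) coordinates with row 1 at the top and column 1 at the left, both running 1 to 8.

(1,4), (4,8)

columns 1, 2, 7

(1,4) attacks row 2 at column 4 and diagonals 3, 5.
(4,8) attacks row 2 at column 8 and diagonals 6.
Attacked columns: {3, 4, 5, 6, 8}. Safe: {1, 2, 7}.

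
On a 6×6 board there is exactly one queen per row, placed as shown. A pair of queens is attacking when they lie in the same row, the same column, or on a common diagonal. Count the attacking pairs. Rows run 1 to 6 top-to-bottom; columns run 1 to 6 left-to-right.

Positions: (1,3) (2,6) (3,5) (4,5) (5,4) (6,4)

5

Same column: (3,5)–(4,5) (column 5); (5,4)–(6,4) (column 4).
Same diagonal: (1,3)–(3,5) (|1−3| = |3−5| = 2); (2,6)–(3,5) (|2−3| = |6−5| = 1); (4,5)–(5,4) (|4−5| = |5−4| = 1).
Total attacking pairs: 5.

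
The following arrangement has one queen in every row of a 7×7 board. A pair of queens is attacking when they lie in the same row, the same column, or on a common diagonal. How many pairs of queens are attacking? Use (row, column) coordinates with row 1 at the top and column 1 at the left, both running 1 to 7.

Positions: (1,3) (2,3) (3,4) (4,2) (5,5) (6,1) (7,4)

4

Same column: (1,3)–(2,3) (column 3); (3,4)–(7,4) (column 4).
Same diagonal: (2,3)–(3,4) (|2−3| = |3−4| = 1); (3,4)–(6,1) (|3−6| = |4−1| = 3).
Total attacking pairs: 4.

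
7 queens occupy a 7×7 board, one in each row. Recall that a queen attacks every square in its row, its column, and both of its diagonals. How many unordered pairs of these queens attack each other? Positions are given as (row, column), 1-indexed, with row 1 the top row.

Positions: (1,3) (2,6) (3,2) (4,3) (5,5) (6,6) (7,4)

4

Same column: (1,3)–(4,3) (column 3); (2,6)–(6,6) (column 6).
Same diagonal: (3,2)–(4,3) (|3−4| = |2−3| = 1); (5,5)–(6,6) (|5−6| = |5−6| = 1).
Total attacking pairs: 4.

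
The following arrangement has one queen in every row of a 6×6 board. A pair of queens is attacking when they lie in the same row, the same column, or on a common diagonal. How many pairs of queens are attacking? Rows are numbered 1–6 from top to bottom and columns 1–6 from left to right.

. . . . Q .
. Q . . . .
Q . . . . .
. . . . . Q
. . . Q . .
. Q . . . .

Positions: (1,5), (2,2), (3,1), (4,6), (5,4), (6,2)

2

Same column: (2,2)–(6,2) (column 2).
Same diagonal: (2,2)–(3,1) (|2−3| = |2−1| = 1).
Total attacking pairs: 2.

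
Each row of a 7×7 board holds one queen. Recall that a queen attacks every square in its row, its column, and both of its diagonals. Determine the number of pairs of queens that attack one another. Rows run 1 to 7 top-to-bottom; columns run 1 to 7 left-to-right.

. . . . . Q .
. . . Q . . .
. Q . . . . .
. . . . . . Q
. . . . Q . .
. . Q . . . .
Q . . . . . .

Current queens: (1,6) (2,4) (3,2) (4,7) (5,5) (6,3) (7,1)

0

All columns are distinct and no two queens satisfy |Δrow| = |Δcol|, so no pair attacks.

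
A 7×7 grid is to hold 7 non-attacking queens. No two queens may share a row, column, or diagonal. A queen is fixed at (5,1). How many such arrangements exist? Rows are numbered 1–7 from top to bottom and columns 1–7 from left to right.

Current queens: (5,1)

6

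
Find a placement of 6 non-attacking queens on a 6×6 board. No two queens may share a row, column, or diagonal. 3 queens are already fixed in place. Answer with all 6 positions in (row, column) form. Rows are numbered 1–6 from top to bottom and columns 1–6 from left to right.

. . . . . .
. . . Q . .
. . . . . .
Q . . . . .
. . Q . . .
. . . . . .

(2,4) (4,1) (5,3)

(1,2) (2,4) (3,6) (4,1) (5,3) (6,5)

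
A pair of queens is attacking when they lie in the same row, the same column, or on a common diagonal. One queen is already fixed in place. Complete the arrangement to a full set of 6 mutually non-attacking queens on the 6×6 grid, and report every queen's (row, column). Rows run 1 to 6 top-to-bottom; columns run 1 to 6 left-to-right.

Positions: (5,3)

Row 1: attacked by (5,3)→{3}. Safe: 1, 2, 4, 5, 6. Place at column 2.
Row 2: attacked by (1,2)→{1,2,3}; (5,3)→{3,6}. Safe: 4, 5. Place at column 4.
Row 3: attacked by (1,2)→{2,4}; (2,4)→{3,4,5}; (5,3)→{1,3,5}. Safe: 6. Place at column 6.
Row 4: attacked by (1,2)→{2,5}; (2,4)→{2,4,6}; (3,6)→{5,6}; (5,3)→{2,3,4}. Safe: 1. Place at column 1.
Row 6: attacked by (1,2)→{2}; (2,4)→{4}; (3,6)→{3,6}; (4,1)→{1,3}; (5,3)→{2,3,4}. Safe: 5. Place at column 5.
Columns [2, 4, 6, 1, 3, 5], r−c [-1, -2, -3, 3, 2, 1], r+c [3, 6, 9, 5, 8, 11] are all distinct, so no two queens attack.

(1,2) (2,4) (3,6) (4,1) (5,3) (6,5)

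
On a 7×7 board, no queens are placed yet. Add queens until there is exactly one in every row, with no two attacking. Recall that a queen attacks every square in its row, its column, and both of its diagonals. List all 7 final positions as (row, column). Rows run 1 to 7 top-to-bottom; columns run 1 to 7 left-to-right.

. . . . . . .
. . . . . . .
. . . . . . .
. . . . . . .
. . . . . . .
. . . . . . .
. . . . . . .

Row 1: Safe: 1, 2, 3, 4, 5, 6, 7. Place at column 1.
Row 2: attacked by (1,1)→{1,2}. Safe: 3, 4, 5, 6, 7. Place at column 3.
Row 3: attacked by (1,1)→{1,3}; (2,3)→{2,3,4}. Safe: 5, 6, 7. Place at column 5.
Row 4: attacked by (1,1)→{1,4}; (2,3)→{1,3,5}; (3,5)→{4,5,6}. Safe: 2, 7. Place at column 7.
Row 5: attacked by (1,1)→{1,5}; (2,3)→{3,6}; (3,5)→{3,5,7}; (4,7)→{6,7}. Safe: 2, 4. Place at column 2.
Row 6: attacked by (1,1)→{1,6}; (2,3)→{3,7}; (3,5)→{2,5}; (4,7)→{5,7}; (5,2)→{1,2,3}. Safe: 4. Place at column 4.
Row 7: attacked by (1,1)→{1,7}; (2,3)→{3}; (3,5)→{1,5}; (4,7)→{4,7}; (5,2)→{2,4}; (6,4)→{3,4,5}. Safe: 6. Place at column 6.
Columns [1, 3, 5, 7, 2, 4, 6], r−c [0, -1, -2, -3, 3, 2, 1], r+c [2, 5, 8, 11, 7, 10, 13] are all distinct, so no two queens attack.

(1,1) (2,3) (3,5) (4,7) (5,2) (6,4) (7,6)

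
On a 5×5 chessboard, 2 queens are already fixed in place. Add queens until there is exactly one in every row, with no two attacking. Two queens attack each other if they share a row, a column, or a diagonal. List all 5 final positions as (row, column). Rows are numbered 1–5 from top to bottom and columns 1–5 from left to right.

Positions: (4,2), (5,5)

(1,3) (2,1) (3,4) (4,2) (5,5)

Row 1: attacked by (4,2)→{2,5}; (5,5)→{1,5}. Safe: 3, 4. Place at column 3.
Row 2: attacked by (1,3)→{2,3,4}; (4,2)→{2,4}; (5,5)→{2,5}. Safe: 1. Place at column 1.
Row 3: attacked by (1,3)→{1,3,5}; (2,1)→{1,2}; (4,2)→{1,2,3}; (5,5)→{3,5}. Safe: 4. Place at column 4.
Columns [3, 1, 4, 2, 5], r−c [-2, 1, -1, 2, 0], r+c [4, 3, 7, 6, 10] are all distinct, so no two queens attack.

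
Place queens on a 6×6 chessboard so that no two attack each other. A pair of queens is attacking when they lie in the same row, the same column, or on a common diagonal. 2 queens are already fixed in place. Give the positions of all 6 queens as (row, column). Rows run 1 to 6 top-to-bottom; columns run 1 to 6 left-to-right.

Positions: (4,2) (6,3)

Row 1: attacked by (4,2)→{2,5}; (6,3)→{3}. Safe: 1, 4, 6. Place at column 4.
Row 2: attacked by (1,4)→{3,4,5}; (4,2)→{2,4}; (6,3)→{3}. Safe: 1, 6. Place at column 1.
Row 3: attacked by (1,4)→{2,4,6}; (2,1)→{1,2}; (4,2)→{1,2,3}; (6,3)→{3,6}. Safe: 5. Place at column 5.
Row 5: attacked by (1,4)→{4}; (2,1)→{1,4}; (3,5)→{3,5}; (4,2)→{1,2,3}; (6,3)→{2,3,4}. Safe: 6. Place at column 6.
Columns [4, 1, 5, 2, 6, 3], r−c [-3, 1, -2, 2, -1, 3], r+c [5, 3, 8, 6, 11, 9] are all distinct, so no two queens attack.

(1,4) (2,1) (3,5) (4,2) (5,6) (6,3)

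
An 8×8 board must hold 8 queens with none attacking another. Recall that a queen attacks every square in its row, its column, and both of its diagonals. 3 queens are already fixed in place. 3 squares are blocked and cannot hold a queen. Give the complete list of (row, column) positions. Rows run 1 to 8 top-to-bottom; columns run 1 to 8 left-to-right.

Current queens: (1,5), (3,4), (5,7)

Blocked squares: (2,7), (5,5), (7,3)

Row 2: attacked by (1,5)→{4,5,6}; (3,4)→{3,4,5}; (5,7)→{4,7}. Blocked: 7. Safe: 1, 2, 8. Place at column 8.
Row 4: attacked by (1,5)→{2,5,8}; (2,8)→{6,8}; (3,4)→{3,4,5}; (5,7)→{6,7,8}. Safe: 1. Place at column 1.
Row 6: attacked by (1,5)→{5}; (2,8)→{4,8}; (3,4)→{1,4,7}; (4,1)→{1,3}; (5,7)→{6,7,8}. Safe: 2. Place at column 2.
Row 7: attacked by (1,5)→{5}; (2,8)→{3,8}; (3,4)→{4,8}; (4,1)→{1,4}; (5,7)→{5,7}; (6,2)→{1,2,3}. Blocked: 3. Safe: 6. Place at column 6.
Row 8: attacked by (1,5)→{5}; (2,8)→{2,8}; (3,4)→{4}; (4,1)→{1,5}; (5,7)→{4,7}; (6,2)→{2,4}; (7,6)→{5,6,7}. Safe: 3. Place at column 3.
Columns [5, 8, 4, 1, 7, 2, 6, 3], r−c [-4, -6, -1, 3, -2, 4, 1, 5], r+c [6, 10, 7, 5, 12, 8, 13, 11] are all distinct, so no two queens attack.

(1,5) (2,8) (3,4) (4,1) (5,7) (6,2) (7,6) (8,3)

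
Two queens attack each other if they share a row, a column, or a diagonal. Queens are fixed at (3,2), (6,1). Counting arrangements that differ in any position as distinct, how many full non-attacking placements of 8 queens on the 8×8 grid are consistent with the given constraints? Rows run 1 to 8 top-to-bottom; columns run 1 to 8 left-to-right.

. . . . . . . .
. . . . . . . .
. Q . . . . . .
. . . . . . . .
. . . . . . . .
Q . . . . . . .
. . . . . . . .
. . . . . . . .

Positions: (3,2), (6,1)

8

Branch on row 1: col 3 → 3; col 5 → 3; col 7 → 2; col 8 → 0.
Sum: 3 + 3 + 2 + 0 = 8.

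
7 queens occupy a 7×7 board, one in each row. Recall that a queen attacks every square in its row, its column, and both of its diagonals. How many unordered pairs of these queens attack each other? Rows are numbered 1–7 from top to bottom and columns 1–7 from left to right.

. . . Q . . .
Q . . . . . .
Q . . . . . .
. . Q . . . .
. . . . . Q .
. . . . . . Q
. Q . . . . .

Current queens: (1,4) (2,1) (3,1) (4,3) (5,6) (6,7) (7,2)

Same column: (2,1)–(3,1) (column 1).
Same diagonal: (2,1)–(4,3) (|2−4| = |1−3| = 2); (5,6)–(6,7) (|5−6| = |6−7| = 1).
Total attacking pairs: 3.

3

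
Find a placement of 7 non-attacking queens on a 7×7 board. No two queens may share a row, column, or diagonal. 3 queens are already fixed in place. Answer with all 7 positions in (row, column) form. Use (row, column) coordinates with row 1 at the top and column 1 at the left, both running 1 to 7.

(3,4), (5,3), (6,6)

(1,5) (2,1) (3,4) (4,7) (5,3) (6,6) (7,2)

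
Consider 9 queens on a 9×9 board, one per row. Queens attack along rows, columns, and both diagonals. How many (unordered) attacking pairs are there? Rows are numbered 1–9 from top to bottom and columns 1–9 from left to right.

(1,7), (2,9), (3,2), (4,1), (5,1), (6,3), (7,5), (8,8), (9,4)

3

Same column: (4,1)–(5,1) (column 1).
Same diagonal: (3,2)–(4,1) (|3−4| = |2−1| = 1); (4,1)–(6,3) (|4−6| = |1−3| = 2).
Total attacking pairs: 3.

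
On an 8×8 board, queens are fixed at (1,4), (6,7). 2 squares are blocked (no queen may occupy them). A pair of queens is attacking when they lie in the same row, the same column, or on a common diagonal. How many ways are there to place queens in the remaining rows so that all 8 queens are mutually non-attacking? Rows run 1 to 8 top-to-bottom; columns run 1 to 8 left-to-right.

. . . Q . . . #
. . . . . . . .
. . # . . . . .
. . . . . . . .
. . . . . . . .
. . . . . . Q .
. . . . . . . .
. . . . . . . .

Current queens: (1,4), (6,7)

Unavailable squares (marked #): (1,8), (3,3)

3

Branch on row 2: col 1 → 1; col 2 → 0; col 6 → 1; col 8 → 1.
Sum: 1 + 0 + 1 + 1 = 3.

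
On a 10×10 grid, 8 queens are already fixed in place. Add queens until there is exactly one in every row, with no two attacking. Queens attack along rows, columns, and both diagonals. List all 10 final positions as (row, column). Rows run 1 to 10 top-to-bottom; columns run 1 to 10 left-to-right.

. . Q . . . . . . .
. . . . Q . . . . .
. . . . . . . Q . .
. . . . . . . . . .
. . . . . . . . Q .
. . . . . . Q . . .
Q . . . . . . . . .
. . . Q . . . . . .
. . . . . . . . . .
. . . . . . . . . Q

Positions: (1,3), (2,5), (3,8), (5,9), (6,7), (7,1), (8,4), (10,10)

(1,3) (2,5) (3,8) (4,2) (5,9) (6,7) (7,1) (8,4) (9,6) (10,10)

Row 4: attacked by (1,3)→{3,6}; (2,5)→{3,5,7}; (3,8)→{7,8,9}; (5,9)→{8,9,10}; (6,7)→{5,7,9}; (7,1)→{1,4}; (8,4)→{4,8}; (10,10)→{4,10}. Safe: 2. Place at column 2.
Row 9: attacked by (1,3)→{3}; (2,5)→{5}; (3,8)→{2,8}; (4,2)→{2,7}; (5,9)→{5,9}; (6,7)→{4,7,10}; (7,1)→{1,3}; (8,4)→{3,4,5}; (10,10)→{9,10}. Safe: 6. Place at column 6.
Columns [3, 5, 8, 2, 9, 7, 1, 4, 6, 10], r−c [-2, -3, -5, 2, -4, -1, 6, 4, 3, 0], r+c [4, 7, 11, 6, 14, 13, 8, 12, 15, 20] are all distinct, so no two queens attack.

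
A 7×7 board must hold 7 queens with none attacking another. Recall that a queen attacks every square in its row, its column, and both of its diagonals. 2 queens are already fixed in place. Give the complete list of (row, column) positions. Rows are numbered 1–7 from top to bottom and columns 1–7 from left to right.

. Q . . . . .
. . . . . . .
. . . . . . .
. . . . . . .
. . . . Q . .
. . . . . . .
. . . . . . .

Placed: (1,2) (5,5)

(1,2) (2,4) (3,1) (4,7) (5,5) (6,3) (7,6)

Row 2: attacked by (1,2)→{1,2,3}; (5,5)→{2,5}. Safe: 4, 6, 7. Place at column 4.
Row 3: attacked by (1,2)→{2,4}; (2,4)→{3,4,5}; (5,5)→{3,5,7}. Safe: 1, 6. Place at column 1.
Row 4: attacked by (1,2)→{2,5}; (2,4)→{2,4,6}; (3,1)→{1,2}; (5,5)→{4,5,6}. Safe: 3, 7. Place at column 7.
Row 6: attacked by (1,2)→{2,7}; (2,4)→{4}; (3,1)→{1,4}; (4,7)→{5,7}; (5,5)→{4,5,6}. Safe: 3. Place at column 3.
Row 7: attacked by (1,2)→{2}; (2,4)→{4}; (3,1)→{1,5}; (4,7)→{4,7}; (5,5)→{3,5,7}; (6,3)→{2,3,4}. Safe: 6. Place at column 6.
Columns [2, 4, 1, 7, 5, 3, 6], r−c [-1, -2, 2, -3, 0, 3, 1], r+c [3, 6, 4, 11, 10, 9, 13] are all distinct, so no two queens attack.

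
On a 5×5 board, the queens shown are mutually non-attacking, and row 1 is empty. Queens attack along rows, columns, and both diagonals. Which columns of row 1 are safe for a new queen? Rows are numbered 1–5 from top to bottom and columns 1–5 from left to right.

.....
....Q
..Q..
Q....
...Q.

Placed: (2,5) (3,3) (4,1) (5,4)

(2,5) attacks row 1 at column 5 and diagonals 4.
(3,3) attacks row 1 at column 3 and diagonals 1, 5.
(4,1) attacks row 1 at column 1 and diagonals 4.
(5,4) attacks row 1 at column 4.
Attacked columns: {1, 3, 4, 5}. Safe: {2}.

columns 2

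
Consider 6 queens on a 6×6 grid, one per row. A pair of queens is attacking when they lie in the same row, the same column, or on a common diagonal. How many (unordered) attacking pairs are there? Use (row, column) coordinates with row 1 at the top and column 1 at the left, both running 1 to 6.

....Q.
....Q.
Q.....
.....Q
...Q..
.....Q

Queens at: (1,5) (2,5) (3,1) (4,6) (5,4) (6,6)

2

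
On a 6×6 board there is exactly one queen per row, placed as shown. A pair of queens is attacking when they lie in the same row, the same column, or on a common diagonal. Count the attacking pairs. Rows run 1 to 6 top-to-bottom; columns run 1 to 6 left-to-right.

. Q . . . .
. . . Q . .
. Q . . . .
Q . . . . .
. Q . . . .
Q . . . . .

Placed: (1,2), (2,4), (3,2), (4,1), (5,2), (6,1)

Same column: (1,2)–(3,2) (column 2); (1,2)–(5,2) (column 2); (3,2)–(5,2) (column 2); (4,1)–(6,1) (column 1).
Same diagonal: (3,2)–(4,1) (|3−4| = |2−1| = 1); (4,1)–(5,2) (|4−5| = |1−2| = 1); (5,2)–(6,1) (|5−6| = |2−1| = 1).
Total attacking pairs: 7.

7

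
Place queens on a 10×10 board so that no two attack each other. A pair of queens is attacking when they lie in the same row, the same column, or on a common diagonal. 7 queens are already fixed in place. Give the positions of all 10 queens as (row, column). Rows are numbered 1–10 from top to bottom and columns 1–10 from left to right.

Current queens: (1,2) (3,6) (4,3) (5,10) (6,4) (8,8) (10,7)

Row 2: attacked by (1,2)→{1,2,3}; (3,6)→{5,6,7}; (4,3)→{1,3,5}; (5,10)→{7,10}; (6,4)→{4,8}; (8,8)→{2,8}; (10,7)→{7}. Safe: 9. Place at column 9.
Row 7: attacked by (1,2)→{2,8}; (2,9)→{4,9}; (3,6)→{2,6,10}; (4,3)→{3,6}; (5,10)→{8,10}; (6,4)→{3,4,5}; (8,8)→{7,8,9}; (10,7)→{4,7,10}. Safe: 1. Place at column 1.
Row 9: attacked by (1,2)→{2,10}; (2,9)→{2,9}; (3,6)→{6}; (4,3)→{3,8}; (5,10)→{6,10}; (6,4)→{1,4,7}; (7,1)→{1,3}; (8,8)→{7,8,9}; (10,7)→{6,7,8}. Safe: 5. Place at column 5.
Columns [2, 9, 6, 3, 10, 4, 1, 8, 5, 7], r−c [-1, -7, -3, 1, -5, 2, 6, 0, 4, 3], r+c [3, 11, 9, 7, 15, 10, 8, 16, 14, 17] are all distinct, so no two queens attack.

(1,2) (2,9) (3,6) (4,3) (5,10) (6,4) (7,1) (8,8) (9,5) (10,7)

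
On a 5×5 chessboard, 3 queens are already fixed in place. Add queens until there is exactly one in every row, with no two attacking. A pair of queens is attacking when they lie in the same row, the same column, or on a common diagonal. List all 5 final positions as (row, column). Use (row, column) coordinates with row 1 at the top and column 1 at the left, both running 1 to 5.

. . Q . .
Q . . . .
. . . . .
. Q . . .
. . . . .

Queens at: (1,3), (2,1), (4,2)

Row 3: attacked by (1,3)→{1,3,5}; (2,1)→{1,2}; (4,2)→{1,2,3}. Safe: 4. Place at column 4.
Row 5: attacked by (1,3)→{3}; (2,1)→{1,4}; (3,4)→{2,4}; (4,2)→{1,2,3}. Safe: 5. Place at column 5.
Columns [3, 1, 4, 2, 5], r−c [-2, 1, -1, 2, 0], r+c [4, 3, 7, 6, 10] are all distinct, so no two queens attack.

(1,3) (2,1) (3,4) (4,2) (5,5)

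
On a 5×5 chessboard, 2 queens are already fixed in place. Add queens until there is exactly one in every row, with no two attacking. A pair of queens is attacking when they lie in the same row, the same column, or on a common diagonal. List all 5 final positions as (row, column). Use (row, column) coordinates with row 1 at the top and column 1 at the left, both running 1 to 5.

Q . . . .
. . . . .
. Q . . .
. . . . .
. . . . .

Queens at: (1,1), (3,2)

(1,1) (2,4) (3,2) (4,5) (5,3)

Row 2: attacked by (1,1)→{1,2}; (3,2)→{1,2,3}. Safe: 4, 5. Place at column 4.
Row 4: attacked by (1,1)→{1,4}; (2,4)→{2,4}; (3,2)→{1,2,3}. Safe: 5. Place at column 5.
Row 5: attacked by (1,1)→{1,5}; (2,4)→{1,4}; (3,2)→{2,4}; (4,5)→{4,5}. Safe: 3. Place at column 3.
Columns [1, 4, 2, 5, 3], r−c [0, -2, 1, -1, 2], r+c [2, 6, 5, 9, 8] are all distinct, so no two queens attack.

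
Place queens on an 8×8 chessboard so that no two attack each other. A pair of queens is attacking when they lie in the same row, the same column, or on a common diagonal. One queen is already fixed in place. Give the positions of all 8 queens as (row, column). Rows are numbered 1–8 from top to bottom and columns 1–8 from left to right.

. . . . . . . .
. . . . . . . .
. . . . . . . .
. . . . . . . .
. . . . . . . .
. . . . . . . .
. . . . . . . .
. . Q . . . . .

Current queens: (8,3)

Row 1: attacked by (8,3)→{3}. Safe: 1, 2, 4, 5, 6, 7, 8. Place at column 5.
Row 2: attacked by (1,5)→{4,5,6}; (8,3)→{3}. Safe: 1, 2, 7, 8. Place at column 8.
Row 3: attacked by (1,5)→{3,5,7}; (2,8)→{7,8}; (8,3)→{3,8}. Safe: 1, 2, 4, 6. Place at column 4.
Row 4: attacked by (1,5)→{2,5,8}; (2,8)→{6,8}; (3,4)→{3,4,5}; (8,3)→{3,7}. Safe: 1. Place at column 1.
Row 5: attacked by (1,5)→{1,5}; (2,8)→{5,8}; (3,4)→{2,4,6}; (4,1)→{1,2}; (8,3)→{3,6}. Safe: 7. Place at column 7.
Row 6: attacked by (1,5)→{5}; (2,8)→{4,8}; (3,4)→{1,4,7}; (4,1)→{1,3}; (5,7)→{6,7,8}; (8,3)→{1,3,5}. Safe: 2. Place at column 2.
Row 7: attacked by (1,5)→{5}; (2,8)→{3,8}; (3,4)→{4,8}; (4,1)→{1,4}; (5,7)→{5,7}; (6,2)→{1,2,3}; (8,3)→{2,3,4}. Safe: 6. Place at column 6.
Columns [5, 8, 4, 1, 7, 2, 6, 3], r−c [-4, -6, -1, 3, -2, 4, 1, 5], r+c [6, 10, 7, 5, 12, 8, 13, 11] are all distinct, so no two queens attack.

(1,5) (2,8) (3,4) (4,1) (5,7) (6,2) (7,6) (8,3)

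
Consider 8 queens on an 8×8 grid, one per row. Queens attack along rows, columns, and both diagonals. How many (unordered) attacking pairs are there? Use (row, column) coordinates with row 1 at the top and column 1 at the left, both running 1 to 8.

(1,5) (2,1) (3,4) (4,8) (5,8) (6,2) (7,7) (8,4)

5

Same column: (3,4)–(8,4) (column 4); (4,8)–(5,8) (column 8).
Same diagonal: (1,5)–(4,8) (|1−4| = |5−8| = 3); (4,8)–(8,4) (|4−8| = |8−4| = 4); (6,2)–(8,4) (|6−8| = |2−4| = 2).
Total attacking pairs: 5.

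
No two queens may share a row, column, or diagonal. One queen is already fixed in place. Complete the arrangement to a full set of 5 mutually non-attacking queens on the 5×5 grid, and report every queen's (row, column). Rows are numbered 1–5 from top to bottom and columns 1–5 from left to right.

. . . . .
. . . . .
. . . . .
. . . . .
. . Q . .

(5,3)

Row 1: attacked by (5,3)→{3}. Safe: 1, 2, 4, 5. Place at column 5.
Row 2: attacked by (1,5)→{4,5}; (5,3)→{3}. Safe: 1, 2. Place at column 2.
Row 3: attacked by (1,5)→{3,5}; (2,2)→{1,2,3}; (5,3)→{1,3,5}. Safe: 4. Place at column 4.
Row 4: attacked by (1,5)→{2,5}; (2,2)→{2,4}; (3,4)→{3,4,5}; (5,3)→{2,3,4}. Safe: 1. Place at column 1.
Columns [5, 2, 4, 1, 3], r−c [-4, 0, -1, 3, 2], r+c [6, 4, 7, 5, 8] are all distinct, so no two queens attack.

(1,5) (2,2) (3,4) (4,1) (5,3)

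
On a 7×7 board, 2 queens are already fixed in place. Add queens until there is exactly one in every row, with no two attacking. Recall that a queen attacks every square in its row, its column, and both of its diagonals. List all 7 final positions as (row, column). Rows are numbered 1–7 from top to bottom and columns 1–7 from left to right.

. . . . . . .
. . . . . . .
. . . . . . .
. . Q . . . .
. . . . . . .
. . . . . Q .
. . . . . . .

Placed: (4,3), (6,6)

(1,2) (2,7) (3,5) (4,3) (5,1) (6,6) (7,4)

Row 1: attacked by (4,3)→{3,6}; (6,6)→{1,6}. Safe: 2, 4, 5, 7. Place at column 2.
Row 2: attacked by (1,2)→{1,2,3}; (4,3)→{1,3,5}; (6,6)→{2,6}. Safe: 4, 7. Place at column 7.
Row 3: attacked by (1,2)→{2,4}; (2,7)→{6,7}; (4,3)→{2,3,4}; (6,6)→{3,6}. Safe: 1, 5. Place at column 5.
Row 5: attacked by (1,2)→{2,6}; (2,7)→{4,7}; (3,5)→{3,5,7}; (4,3)→{2,3,4}; (6,6)→{5,6,7}. Safe: 1. Place at column 1.
Row 7: attacked by (1,2)→{2}; (2,7)→{2,7}; (3,5)→{1,5}; (4,3)→{3,6}; (5,1)→{1,3}; (6,6)→{5,6,7}. Safe: 4. Place at column 4.
Columns [2, 7, 5, 3, 1, 6, 4], r−c [-1, -5, -2, 1, 4, 0, 3], r+c [3, 9, 8, 7, 6, 12, 11] are all distinct, so no two queens attack.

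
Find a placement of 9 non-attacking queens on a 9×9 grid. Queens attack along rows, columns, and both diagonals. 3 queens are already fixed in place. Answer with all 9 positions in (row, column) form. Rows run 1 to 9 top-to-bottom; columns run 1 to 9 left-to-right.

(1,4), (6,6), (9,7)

(1,4) (2,1) (3,5) (4,9) (5,2) (6,6) (7,8) (8,3) (9,7)

Row 2: attacked by (1,4)→{3,4,5}; (6,6)→{2,6}; (9,7)→{7}. Safe: 1, 8, 9. Place at column 1.
Row 3: attacked by (1,4)→{2,4,6}; (2,1)→{1,2}; (6,6)→{3,6,9}; (9,7)→{1,7}. Safe: 5, 8. Place at column 5.
Row 4: attacked by (1,4)→{1,4,7}; (2,1)→{1,3}; (3,5)→{4,5,6}; (6,6)→{4,6,8}; (9,7)→{2,7}. Safe: 9. Place at column 9.
Row 5: attacked by (1,4)→{4,8}; (2,1)→{1,4}; (3,5)→{3,5,7}; (4,9)→{8,9}; (6,6)→{5,6,7}; (9,7)→{3,7}. Safe: 2. Place at column 2.
Row 7: attacked by (1,4)→{4}; (2,1)→{1,6}; (3,5)→{1,5,9}; (4,9)→{6,9}; (5,2)→{2,4}; (6,6)→{5,6,7}; (9,7)→{5,7,9}. Safe: 3, 8. Place at column 8.
Row 8: attacked by (1,4)→{4}; (2,1)→{1,7}; (3,5)→{5}; (4,9)→{5,9}; (5,2)→{2,5}; (6,6)→{4,6,8}; (7,8)→{7,8,9}; (9,7)→{6,7,8}. Safe: 3. Place at column 3.
Columns [4, 1, 5, 9, 2, 6, 8, 3, 7], r−c [-3, 1, -2, -5, 3, 0, -1, 5, 2], r+c [5, 3, 8, 13, 7, 12, 15, 11, 16] are all distinct, so no two queens attack.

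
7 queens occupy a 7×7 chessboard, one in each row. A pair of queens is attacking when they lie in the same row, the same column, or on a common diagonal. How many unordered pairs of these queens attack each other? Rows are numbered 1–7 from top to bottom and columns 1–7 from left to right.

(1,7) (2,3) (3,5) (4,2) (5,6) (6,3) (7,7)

Same column: (1,7)–(7,7) (column 7); (2,3)–(6,3) (column 3).
Same diagonal: (1,7)–(3,5) (|1−3| = |7−5| = 2); (2,3)–(5,6) (|2−5| = |3−6| = 3).
Total attacking pairs: 4.

4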